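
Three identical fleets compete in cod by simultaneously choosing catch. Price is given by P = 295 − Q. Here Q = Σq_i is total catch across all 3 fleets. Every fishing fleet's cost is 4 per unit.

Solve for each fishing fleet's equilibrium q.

72.75

A representative fishing fleet's profit is π_i = q_i(295 − Q) − 4q_i, with Q = q_i + Σ_{j≠i} q_j.
First-order condition: 291 − 2q_i − Σ_{j≠i} q_j = 0.
Imposing symmetry (q_j = q for all j) turns Σ_{j≠i} q_j into 2q, so 291 = 4q and q = 72.75.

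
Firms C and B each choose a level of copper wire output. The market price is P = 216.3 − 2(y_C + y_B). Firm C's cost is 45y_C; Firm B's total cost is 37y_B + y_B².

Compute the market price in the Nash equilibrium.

111.92

Firm C's profit: π = y_C(216.3 − 2(y_C + y_B)) − 45y_C.
∂π/∂y_C = 171.3 − 4y_C − 2y_B = 0, so y_C = 42.825 − 0.5y_B.
For B: ∂π/∂y_B = 179.3 − 6y_B − 2y_C = 0 ⇒ y_B = 1793/60 − (1/3)y_C.
Solving the two reaction functions simultaneously: (1 − (−0.5)(−1/3))y_C = 42.825 − 0.5·(1793/60), so (5/6)y_C = 1673/60 and y_C = 33.46.
Then y_B = 1793/60 − (1/3)·33.46 = 18.73.
Equilibrium price: P = 216.3 − 2·52.19 = 111.92.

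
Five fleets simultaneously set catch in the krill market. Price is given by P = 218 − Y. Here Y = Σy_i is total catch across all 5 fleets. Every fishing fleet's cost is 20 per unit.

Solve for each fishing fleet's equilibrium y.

33

A representative fishing fleet's profit is π_i = y_i(218 − Y) − 20y_i, with Y = y_i + Σ_{j≠i} y_j.
First-order condition: 198 − 2y_i − Σ_{j≠i} y_j = 0.
With identical fishing fleets, set every y_j = y: then 198 − 2y − 4y = 0, i.e. y = 198/6 = 33.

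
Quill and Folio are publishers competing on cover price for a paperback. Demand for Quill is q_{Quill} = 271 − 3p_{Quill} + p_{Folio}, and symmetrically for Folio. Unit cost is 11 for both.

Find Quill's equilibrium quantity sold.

Quill's profit: π = (p_{Quill} − 11)(271 − 3p_{Quill} + p_{Folio}).
∂π/∂p_{Quill} = 304 − 6p_{Quill} + p_{Folio} = 0 ⇒ p_{Quill} = 152/3 + (1/6)p_{Folio}.
Setting p_{Quill} = p_{Folio} in the reaction function: p_{Quill} = 152/3 + (1/6)p_{Quill}, so p_{Quill} = (152/3) / (5/6) = 60.8.
q_{Quill} = 271 − 3·60.8 + 60.8 = 149.4.

149.4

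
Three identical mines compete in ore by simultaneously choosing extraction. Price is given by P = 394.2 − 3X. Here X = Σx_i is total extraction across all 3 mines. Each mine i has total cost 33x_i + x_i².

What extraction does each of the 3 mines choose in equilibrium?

25.8

A representative mine's profit is π_i = x_i(394.2 − 3X) − 33x_i − x_i², with X = x_i + Σ_{j≠i} x_j.
First-order condition: 361.2 − 8x_i − 3Σ_{j≠i} x_j = 0.
Imposing symmetry (x_j = x for all j) turns Σ_{j≠i} x_j into 2x, so 361.2 = 14x and x = 25.8.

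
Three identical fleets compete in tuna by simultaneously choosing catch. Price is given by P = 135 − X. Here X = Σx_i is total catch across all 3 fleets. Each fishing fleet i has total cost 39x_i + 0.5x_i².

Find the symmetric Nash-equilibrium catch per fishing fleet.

19.2

A representative fishing fleet's profit is π_i = x_i(135 − X) − 39x_i − 0.5x_i², with X = x_i + Σ_{j≠i} x_j.
First-order condition: 96 − 3x_i − Σ_{j≠i} x_j = 0.
With identical fishing fleets, set every x_j = x: then 96 − 3x − 2x = 0, i.e. x = 96/5 = 19.2.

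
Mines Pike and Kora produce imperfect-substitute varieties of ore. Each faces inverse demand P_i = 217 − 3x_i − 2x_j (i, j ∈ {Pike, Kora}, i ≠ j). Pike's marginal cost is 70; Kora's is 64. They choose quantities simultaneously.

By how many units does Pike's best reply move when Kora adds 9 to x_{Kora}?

-3

Mine Pike's profit: π = x_{Pike}(217 − 3x_{Pike} − 2x_{Kora}) − 70x_{Pike}.
∂π/∂x_{Pike} = 147 − 6x_{Pike} − 2x_{Kora} = 0 ⇒ x_{Pike} = 24.5 − (1/3)x_{Kora}.
The reaction-function slope is −1/3, so a 9-unit rise in x_{Kora} moves x_{Pike} by −1/3 × 9 = −3. Pike's best response falls — the actions are strategic substitutes.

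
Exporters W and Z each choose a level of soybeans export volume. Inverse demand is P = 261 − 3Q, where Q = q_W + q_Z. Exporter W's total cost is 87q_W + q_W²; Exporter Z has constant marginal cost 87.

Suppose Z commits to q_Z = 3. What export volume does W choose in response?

Exporter W's profit: π = q_W(261 − 3(q_W + q_Z)) − 87q_W − q_W².
∂π/∂q_W = 174 − 8q_W − 3q_Z = 0, so q_W = 21.75 − 0.375q_Z.
At q_Z = 3: q_W = 21.75 − 0.375·3 = 20.625.

20.625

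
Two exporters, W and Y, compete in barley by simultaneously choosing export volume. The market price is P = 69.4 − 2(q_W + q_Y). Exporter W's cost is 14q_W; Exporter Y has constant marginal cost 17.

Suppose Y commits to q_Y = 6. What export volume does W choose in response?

10.85

Exporter W's profit: π = q_W(69.4 − 2(q_W + q_Y)) − 14q_W.
∂π/∂q_W = 55.4 − 4q_W − 2q_Y = 0, so q_W = 13.85 − 0.5q_Y.
At q_Y = 6: q_W = 13.85 − 0.5·6 = 10.85.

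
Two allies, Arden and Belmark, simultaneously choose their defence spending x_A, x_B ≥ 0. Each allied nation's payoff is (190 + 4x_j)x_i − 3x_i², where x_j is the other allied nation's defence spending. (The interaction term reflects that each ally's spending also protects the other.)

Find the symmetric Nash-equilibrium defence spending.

95

Arden's payoff is (190 + 4x_B)x_A − 3x_A².
∂π/∂x_A = 190 + 4x_B − 6x_A = 0, so x_A = 95/3 + (2/3)x_B.
The game is symmetric, so in equilibrium x_B = x_A: the reaction function gives (1/3)x_A = 95/3, hence x_A = 95.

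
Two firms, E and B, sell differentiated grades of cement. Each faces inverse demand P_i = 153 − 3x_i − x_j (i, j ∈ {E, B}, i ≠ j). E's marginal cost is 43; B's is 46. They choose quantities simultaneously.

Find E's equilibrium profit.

Firm E's profit: π = x_E(153 − 3x_E − x_B) − 43x_E.
∂π/∂x_E = 110 − 6x_E − x_B = 0 ⇒ x_E = 55/3 − (1/6)x_B.
Similarly x_B = 107/6 − (1/6)x_E.
Substituting the second reaction function into the first: x_E = 55/3 − (1/6)(107/6 − (1/6)x_E), which gives (35/36)x_E = 553/36 ⇒ x_E = 15.8.
Then x_B = 107/6 − (1/6)·15.8 = 15.2.
P_E = 153 − 3·15.8 − 15.2 = 90.4.
Profit = (90.4 − 43)·15.8 = 748.92.

748.92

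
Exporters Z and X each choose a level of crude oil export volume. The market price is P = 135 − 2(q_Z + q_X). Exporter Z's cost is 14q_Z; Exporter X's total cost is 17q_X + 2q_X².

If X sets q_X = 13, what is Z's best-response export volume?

23.75

Exporter Z's profit: π = q_Z(135 − 2(q_Z + q_X)) − 14q_Z.
∂π/∂q_Z = 121 − 4q_Z − 2q_X = 0, so q_Z = 30.25 − 0.5q_X.
At q_X = 13: q_Z = 30.25 − 0.5·13 = 23.75.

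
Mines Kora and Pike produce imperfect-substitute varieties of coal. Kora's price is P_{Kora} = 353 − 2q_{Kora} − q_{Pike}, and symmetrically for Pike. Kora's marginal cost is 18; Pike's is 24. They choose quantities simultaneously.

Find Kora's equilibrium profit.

9085.52

Mine Kora's profit: π = q_{Kora}(353 − 2q_{Kora} − q_{Pike}) − 18q_{Kora}.
∂π/∂q_{Kora} = 335 − 4q_{Kora} − q_{Pike} = 0 ⇒ q_{Kora} = 83.75 − 0.25q_{Pike}.
Similarly q_{Pike} = 82.25 − 0.25q_{Kora}.
Solving the two reaction functions simultaneously: (1 − (−0.25)(−0.25))q_{Kora} = 83.75 − 0.25·82.25, so 0.9375q_{Kora} = 63.1875 and q_{Kora} = 67.4.
Then q_{Pike} = 82.25 − 0.25·67.4 = 65.4.
P_{Kora} = 353 − 2·67.4 − 65.4 = 152.8.
Profit = (152.8 − 18)·67.4 = 9085.52.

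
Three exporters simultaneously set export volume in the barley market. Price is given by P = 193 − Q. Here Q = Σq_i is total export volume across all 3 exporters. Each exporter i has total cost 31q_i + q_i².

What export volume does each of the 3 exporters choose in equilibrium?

A representative exporter's profit is π_i = q_i(193 − Q) − 31q_i − q_i², with Q = q_i + Σ_{j≠i} q_j.
First-order condition: 162 − 4q_i − Σ_{j≠i} q_j = 0.
With identical exporters, set every q_j = q: then 162 − 4q − 2q = 0, i.e. q = 162/6 = 27.

27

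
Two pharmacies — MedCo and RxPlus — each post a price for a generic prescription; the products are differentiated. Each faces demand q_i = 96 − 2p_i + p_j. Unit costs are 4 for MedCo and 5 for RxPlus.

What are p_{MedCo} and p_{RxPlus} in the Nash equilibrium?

MedCo's profit: π = (p_{MedCo} − 4)(96 − 2p_{MedCo} + p_{RxPlus}).
∂π/∂p_{MedCo} = 104 − 4p_{MedCo} + p_{RxPlus} = 0 ⇒ p_{MedCo} = 26 + 0.25p_{RxPlus}.
Similarly p_{RxPlus} = 26.5 + 0.25p_{MedCo}.
Solving the two reaction functions simultaneously: (1 − (0.25)(0.25))p_{MedCo} = 26 + 0.25·26.5, so 0.9375p_{MedCo} = 32.625 and p_{MedCo} = 34.8.
Then p_{RxPlus} = 26.5 + 0.25·34.8 = 35.2.

34.8, 35.2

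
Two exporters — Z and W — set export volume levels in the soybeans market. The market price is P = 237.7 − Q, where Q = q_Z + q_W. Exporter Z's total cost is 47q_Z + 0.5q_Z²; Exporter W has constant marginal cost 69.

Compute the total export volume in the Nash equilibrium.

105.62

Exporter Z's profit: π = q_Z(237.7 − (q_Z + q_W)) − 47q_Z − 0.5q_Z².
∂π/∂q_Z = 190.7 − 3q_Z − q_W = 0, so q_Z = 1907/30 − (1/3)q_W.
For W: ∂π/∂q_W = 168.7 − 2q_W − q_Z = 0 ⇒ q_W = 84.35 − 0.5q_Z.
Plugging q_W into Z's best response: q_Z = 1907/30 − (1/3)(84.35 − 0.5q_Z) ⇒ (5/6)q_Z = 35.45, so q_Z = 42.54.
Then q_W = 84.35 − 0.5·42.54 = 63.08.
Total export volume: 42.54 + 63.08 = 105.62.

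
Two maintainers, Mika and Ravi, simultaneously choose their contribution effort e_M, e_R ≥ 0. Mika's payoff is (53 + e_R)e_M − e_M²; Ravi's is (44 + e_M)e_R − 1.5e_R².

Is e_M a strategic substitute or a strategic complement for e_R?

strategic complements

Expanding Mika's payoff: 53e_M + e_Re_M − e_M².
∂π/∂e_M = 53 + e_R − 2e_M = 0, so e_M = 26.5 + 0.5e_R.
The best-response slope de_M/de_R = 0.5 > 0: the reaction function is upward-sloping, so the choices are strategic complements.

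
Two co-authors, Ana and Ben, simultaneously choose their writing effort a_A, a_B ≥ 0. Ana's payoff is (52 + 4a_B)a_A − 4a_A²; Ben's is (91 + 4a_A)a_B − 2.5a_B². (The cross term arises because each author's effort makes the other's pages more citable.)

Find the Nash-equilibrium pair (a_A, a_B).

Expanding Ana's payoff: 52a_A + 4a_Ba_A − 4a_A².
∂π/∂a_A = 52 + 4a_B − 8a_A = 0, so a_A = 6.5 + 0.5a_B.
Likewise for Ben: a_B = 18.2 + 0.8a_A.
Substituting the second reaction function into the first: a_A = 6.5 + 0.5(18.2 + 0.8a_A), which gives 0.6a_A = 15.6 ⇒ a_A = 26.
Then a_B = 18.2 + 0.8·26 = 39.

26, 39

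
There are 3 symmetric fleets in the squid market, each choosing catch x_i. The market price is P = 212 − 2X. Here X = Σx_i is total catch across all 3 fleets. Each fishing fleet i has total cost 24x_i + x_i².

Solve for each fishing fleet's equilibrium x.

18.8

A representative fishing fleet's profit is π_i = x_i(212 − 2X) − 24x_i − x_i², with X = x_i + Σ_{j≠i} x_j.
First-order condition: 188 − 6x_i − 2Σ_{j≠i} x_j = 0.
With identical fishing fleets, set every x_j = x: then 188 − 6x − 4x = 0, i.e. x = 188/10 = 18.8.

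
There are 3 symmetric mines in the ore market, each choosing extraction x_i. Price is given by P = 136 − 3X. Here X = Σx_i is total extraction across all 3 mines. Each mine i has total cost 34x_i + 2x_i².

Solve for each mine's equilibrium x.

A representative mine's profit is π_i = x_i(136 − 3X) − 34x_i − 2x_i², with X = x_i + Σ_{j≠i} x_j.
First-order condition: 102 − 10x_i − 3Σ_{j≠i} x_j = 0.
Imposing symmetry (x_j = x for all j) turns Σ_{j≠i} x_j into 2x, so 102 = 16x and x = 6.375.

6.375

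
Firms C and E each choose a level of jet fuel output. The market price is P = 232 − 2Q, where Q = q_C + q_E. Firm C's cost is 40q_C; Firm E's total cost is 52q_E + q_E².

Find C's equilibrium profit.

Firm C's profit: π = q_C(232 − 2(q_C + q_E)) − 40q_C.
∂π/∂q_C = 192 − 4q_C − 2q_E = 0, so q_C = 48 − 0.5q_E.
For E: ∂π/∂q_E = 180 − 6q_E − 2q_C = 0 ⇒ q_E = 30 − (1/3)q_C.
Solving the two reaction functions simultaneously: (1 − (−0.5)(−1/3))q_C = 48 − 0.5·30, so (5/6)q_C = 33 and q_C = 39.6.
Then q_E = 30 − (1/3)·39.6 = 16.8.
Price P = 232 − 2·56.4 = 119.2.
C's profit: (119.2 − 40)·39.6 = 3136.32.

3136.32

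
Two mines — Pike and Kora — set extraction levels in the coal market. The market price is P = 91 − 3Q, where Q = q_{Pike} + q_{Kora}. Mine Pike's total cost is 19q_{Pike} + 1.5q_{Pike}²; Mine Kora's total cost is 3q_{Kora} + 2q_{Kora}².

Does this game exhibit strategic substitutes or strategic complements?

strategic substitutes

Mine Pike's profit: π = q_{Pike}(91 − 3(q_{Pike} + q_{Kora})) − 19q_{Pike} − 1.5q_{Pike}².
∂π/∂q_{Pike} = 72 − 9q_{Pike} − 3q_{Kora} = 0, so q_{Pike} = 8 − (1/3)q_{Kora}.
The best-response slope dq_{Pike}/dq_{Kora} = −1/3 < 0: the reaction function is downward-sloping, so the choices are strategic substitutes.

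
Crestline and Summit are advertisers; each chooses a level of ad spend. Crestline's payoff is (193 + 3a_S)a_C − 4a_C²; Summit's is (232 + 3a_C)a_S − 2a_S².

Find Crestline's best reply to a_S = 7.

Expanding Crestline's payoff: 193a_C + 3a_Sa_C − 4a_C².
∂π/∂a_C = 193 + 3a_S − 8a_C = 0, so a_C = 24.125 + 0.375a_S.
At a_S = 7: a_C = 24.125 + 0.375·7 = 26.75.

26.75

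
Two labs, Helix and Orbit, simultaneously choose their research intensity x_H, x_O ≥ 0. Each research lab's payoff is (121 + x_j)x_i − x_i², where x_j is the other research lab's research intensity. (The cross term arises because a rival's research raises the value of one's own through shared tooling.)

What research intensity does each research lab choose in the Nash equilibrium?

Helix's payoff is (121 + x_O)x_H − x_H².
∂π/∂x_H = 121 + x_O − 2x_H = 0, so x_H = 60.5 + 0.5x_O.
By symmetry x_O = x_H; substituting into the reaction function, 0.5x_H = 60.5 and x_H = 121.

121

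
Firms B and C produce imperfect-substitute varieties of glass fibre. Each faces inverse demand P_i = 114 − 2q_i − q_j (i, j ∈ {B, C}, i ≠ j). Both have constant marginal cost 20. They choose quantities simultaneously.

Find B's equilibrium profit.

706.88

Firm B's profit: π = q_B(114 − 2q_B − q_C) − 20q_B.
∂π/∂q_B = 94 − 4q_B − q_C = 0 ⇒ q_B = 23.5 − 0.25q_C.
The game is symmetric, so in equilibrium q_C = q_B: the reaction function gives 1.25q_B = 23.5, hence q_B = 18.8.
P_B = 114 − 2·18.8 − 18.8 = 57.6.
Profit = (57.6 − 20)·18.8 = 706.88.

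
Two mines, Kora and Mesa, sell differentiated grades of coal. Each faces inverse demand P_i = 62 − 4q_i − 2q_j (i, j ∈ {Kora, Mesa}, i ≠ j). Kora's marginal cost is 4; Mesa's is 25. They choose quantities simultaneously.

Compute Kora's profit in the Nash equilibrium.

Mine Kora's profit: π = q_{Kora}(62 − 4q_{Kora} − 2q_{Mesa}) − 4q_{Kora}.
∂π/∂q_{Kora} = 58 − 8q_{Kora} − 2q_{Mesa} = 0 ⇒ q_{Kora} = 7.25 − 0.25q_{Mesa}.
Similarly q_{Mesa} = 4.625 − 0.25q_{Kora}.
Solving the two reaction functions simultaneously: (1 − (−0.25)(−0.25))q_{Kora} = 7.25 − 0.25·4.625, so 0.9375q_{Kora} = 195/32 and q_{Kora} = 6.5.
Then q_{Mesa} = 4.625 − 0.25·6.5 = 3.
P_{Kora} = 62 − 4·6.5 − 2·3 = 30.
Profit = (30 − 4)·6.5 = 169.

169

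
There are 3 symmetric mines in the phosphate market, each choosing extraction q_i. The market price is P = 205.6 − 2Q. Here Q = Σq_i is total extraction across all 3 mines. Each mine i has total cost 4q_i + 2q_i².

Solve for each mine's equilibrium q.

A representative mine's profit is π_i = q_i(205.6 − 2Q) − 4q_i − 2q_i², with Q = q_i + Σ_{j≠i} q_j.
First-order condition: 201.6 − 8q_i − 2Σ_{j≠i} q_j = 0.
Imposing symmetry (q_j = q for all j) turns Σ_{j≠i} q_j into 2q, so 201.6 = 12q and q = 16.8.

16.8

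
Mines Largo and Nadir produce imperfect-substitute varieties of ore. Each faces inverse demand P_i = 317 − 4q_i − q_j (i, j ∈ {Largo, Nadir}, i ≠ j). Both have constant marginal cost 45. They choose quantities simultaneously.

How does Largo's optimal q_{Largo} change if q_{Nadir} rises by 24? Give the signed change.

Mine Largo's profit: π = q_{Largo}(317 − 4q_{Largo} − q_{Nadir}) − 45q_{Largo}.
∂π/∂q_{Largo} = 272 − 8q_{Largo} − q_{Nadir} = 0 ⇒ q_{Largo} = 34 − 0.125q_{Nadir}.
The reaction-function slope is −0.125, so a 24-unit rise in q_{Nadir} moves q_{Largo} by −0.125 × 24 = −3. Largo's best response falls — the actions are strategic substitutes.

-3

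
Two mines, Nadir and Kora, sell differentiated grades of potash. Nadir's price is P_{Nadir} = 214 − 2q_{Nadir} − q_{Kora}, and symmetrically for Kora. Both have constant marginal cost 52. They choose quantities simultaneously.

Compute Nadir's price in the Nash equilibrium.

116.8

Mine Nadir's profit: π = q_{Nadir}(214 − 2q_{Nadir} − q_{Kora}) − 52q_{Nadir}.
∂π/∂q_{Nadir} = 162 − 4q_{Nadir} − q_{Kora} = 0 ⇒ q_{Nadir} = 40.5 − 0.25q_{Kora}.
The game is symmetric, so in equilibrium q_{Kora} = q_{Nadir}: the reaction function gives 1.25q_{Nadir} = 40.5, hence q_{Nadir} = 32.4.
P_{Nadir} = 214 − 2·32.4 − 32.4 = 116.8.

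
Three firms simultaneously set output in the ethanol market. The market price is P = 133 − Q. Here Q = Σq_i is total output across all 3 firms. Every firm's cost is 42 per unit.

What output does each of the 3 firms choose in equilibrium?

22.75

A representative firm's profit is π_i = q_i(133 − Q) − 42q_i, with Q = q_i + Σ_{j≠i} q_j.
First-order condition: 91 − 2q_i − Σ_{j≠i} q_j = 0.
Imposing symmetry (q_j = q for all j) turns Σ_{j≠i} q_j into 2q, so 91 = 4q and q = 22.75.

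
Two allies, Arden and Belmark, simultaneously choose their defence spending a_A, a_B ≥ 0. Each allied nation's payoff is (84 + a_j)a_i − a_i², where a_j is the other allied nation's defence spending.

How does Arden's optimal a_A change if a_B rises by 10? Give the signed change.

Arden's payoff is (84 + a_B)a_A − a_A².
∂π/∂a_A = 84 + a_B − 2a_A = 0, so a_A = 42 + 0.5a_B.
The reaction-function slope is 0.5, so a 10-unit rise in a_B moves a_A by 0.5 × 10 = 5. Arden's best response rises — the actions are strategic complements.

5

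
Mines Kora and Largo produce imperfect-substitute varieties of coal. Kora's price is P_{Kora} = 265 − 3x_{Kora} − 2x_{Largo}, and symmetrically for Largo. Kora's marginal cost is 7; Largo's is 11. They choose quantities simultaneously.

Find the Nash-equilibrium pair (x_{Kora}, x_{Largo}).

32.5, 31.5

Mine Kora's profit: π = x_{Kora}(265 − 3x_{Kora} − 2x_{Largo}) − 7x_{Kora}.
∂π/∂x_{Kora} = 258 − 6x_{Kora} − 2x_{Largo} = 0 ⇒ x_{Kora} = 43 − (1/3)x_{Largo}.
Similarly x_{Largo} = 127/3 − (1/3)x_{Kora}.
Substituting the second reaction function into the first: x_{Kora} = 43 − (1/3)(127/3 − (1/3)x_{Kora}), which gives (8/9)x_{Kora} = 260/9 ⇒ x_{Kora} = 32.5.
Then x_{Largo} = 127/3 − (1/3)·32.5 = 31.5.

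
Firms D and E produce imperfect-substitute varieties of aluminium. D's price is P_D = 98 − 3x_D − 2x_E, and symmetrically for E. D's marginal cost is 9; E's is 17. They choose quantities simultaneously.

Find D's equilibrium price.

Firm D's profit: π = x_D(98 − 3x_D − 2x_E) − 9x_D.
∂π/∂x_D = 89 − 6x_D − 2x_E = 0 ⇒ x_D = 89/6 − (1/3)x_E.
Similarly x_E = 13.5 − (1/3)x_D.
Solving the two reaction functions simultaneously: (1 − (−1/3)(−1/3))x_D = 89/6 − (1/3)·13.5, so (8/9)x_D = 31/3 and x_D = 11.625.
Then x_E = 13.5 − (1/3)·11.625 = 9.625.
P_D = 98 − 3·11.625 − 2·9.625 = 43.875.

43.875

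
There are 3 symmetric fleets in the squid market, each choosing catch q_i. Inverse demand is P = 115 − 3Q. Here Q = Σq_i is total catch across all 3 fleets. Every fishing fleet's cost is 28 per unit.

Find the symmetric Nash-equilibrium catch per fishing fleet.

7.25

A representative fishing fleet's profit is π_i = q_i(115 − 3Q) − 28q_i, with Q = q_i + Σ_{j≠i} q_j.
First-order condition: 87 − 6q_i − 3Σ_{j≠i} q_j = 0.
In a symmetric equilibrium every fishing fleet chooses the same q, so Σ_{j≠i} q_j = 2q. The condition becomes 87 − 12q = 0, giving q = 87/12 = 7.25.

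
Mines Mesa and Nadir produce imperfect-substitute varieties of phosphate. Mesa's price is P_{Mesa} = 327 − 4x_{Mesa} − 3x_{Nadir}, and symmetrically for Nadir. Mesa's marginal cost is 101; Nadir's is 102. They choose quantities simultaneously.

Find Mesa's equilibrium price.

Mine Mesa's profit: π = x_{Mesa}(327 − 4x_{Mesa} − 3x_{Nadir}) − 101x_{Mesa}.
∂π/∂x_{Mesa} = 226 − 8x_{Mesa} − 3x_{Nadir} = 0 ⇒ x_{Mesa} = 28.25 − 0.375x_{Nadir}.
Similarly x_{Nadir} = 28.125 − 0.375x_{Mesa}.
Substituting the second reaction function into the first: x_{Mesa} = 28.25 − 0.375(28.125 − 0.375x_{Mesa}), which gives (55/64)x_{Mesa} = 1133/64 ⇒ x_{Mesa} = 20.6.
Then x_{Nadir} = 28.125 − 0.375·20.6 = 20.4.
P_{Mesa} = 327 − 4·20.6 − 3·20.4 = 183.4.

183.4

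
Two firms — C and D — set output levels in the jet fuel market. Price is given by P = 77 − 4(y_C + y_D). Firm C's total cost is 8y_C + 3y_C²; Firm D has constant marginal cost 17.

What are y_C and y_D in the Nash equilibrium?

Firm C's profit: π = y_C(77 − 4(y_C + y_D)) − 8y_C − 3y_C².
∂π/∂y_C = 69 − 14y_C − 4y_D = 0, so y_C = 69/14 − (2/7)y_D.
For D: ∂π/∂y_D = 60 − 8y_D − 4y_C = 0 ⇒ y_D = 7.5 − 0.5y_C.
Solving the two reaction functions simultaneously: (1 − (−2/7)(−0.5))y_C = 69/14 − (2/7)·7.5, so (6/7)y_C = 39/14 and y_C = 3.25.
Then y_D = 7.5 − 0.5·3.25 = 5.875.

3.25, 5.875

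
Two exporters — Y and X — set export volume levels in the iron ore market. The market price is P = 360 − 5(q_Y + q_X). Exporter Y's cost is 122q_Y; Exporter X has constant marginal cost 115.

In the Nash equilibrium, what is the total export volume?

32.2

Exporter Y's profit: π = q_Y(360 − 5(q_Y + q_X)) − 122q_Y.
∂π/∂q_Y = 238 − 10q_Y − 5q_X = 0, so q_Y = 23.8 − 0.5q_X.
By the same steps for X: q_X = 24.5 − 0.5q_Y.
Substituting the second reaction function into the first: q_Y = 23.8 − 0.5(24.5 − 0.5q_Y), which gives 0.75q_Y = 11.55 ⇒ q_Y = 15.4.
Then q_X = 24.5 − 0.5·15.4 = 16.8.
Total export volume: 15.4 + 16.8 = 32.2.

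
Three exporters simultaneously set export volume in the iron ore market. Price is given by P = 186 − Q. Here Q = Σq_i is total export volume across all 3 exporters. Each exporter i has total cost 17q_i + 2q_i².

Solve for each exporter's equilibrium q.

21.125

A representative exporter's profit is π_i = q_i(186 − Q) − 17q_i − 2q_i², with Q = q_i + Σ_{j≠i} q_j.
First-order condition: 169 − 6q_i − Σ_{j≠i} q_j = 0.
In a symmetric equilibrium every exporter chooses the same q, so Σ_{j≠i} q_j = 2q. The condition becomes 169 − 8q = 0, giving q = 169/8 = 21.125.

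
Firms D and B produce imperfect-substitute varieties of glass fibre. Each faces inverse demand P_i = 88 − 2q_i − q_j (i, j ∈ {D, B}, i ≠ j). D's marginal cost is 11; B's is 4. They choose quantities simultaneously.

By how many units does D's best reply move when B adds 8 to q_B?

-2

Firm D's profit: π = q_D(88 − 2q_D − q_B) − 11q_D.
∂π/∂q_D = 77 − 4q_D − q_B = 0 ⇒ q_D = 19.25 − 0.25q_B.
The reaction-function slope is −0.25, so an 8-unit rise in q_B moves q_D by −0.25 × 8 = −2. D's best response falls — the actions are strategic substitutes.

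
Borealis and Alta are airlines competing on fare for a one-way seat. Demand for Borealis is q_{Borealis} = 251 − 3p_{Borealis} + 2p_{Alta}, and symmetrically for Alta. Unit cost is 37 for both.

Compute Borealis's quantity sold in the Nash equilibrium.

160.5

Borealis's profit: π = (p_{Borealis} − 37)(251 − 3p_{Borealis} + 2p_{Alta}).
∂π/∂p_{Borealis} = 362 − 6p_{Borealis} + 2p_{Alta} = 0 ⇒ p_{Borealis} = 181/3 + (1/3)p_{Alta}.
By symmetry p_{Alta} = p_{Borealis}; substituting into the reaction function, (2/3)p_{Borealis} = 181/3 and p_{Borealis} = 90.5.
q_{Borealis} = 251 − 3·90.5 + 2·90.5 = 160.5.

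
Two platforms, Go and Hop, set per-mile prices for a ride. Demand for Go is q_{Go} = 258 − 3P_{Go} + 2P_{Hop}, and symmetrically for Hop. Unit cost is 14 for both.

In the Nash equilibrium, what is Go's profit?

11163

Go's profit: π = (P_{Go} − 14)(258 − 3P_{Go} + 2P_{Hop}).
∂π/∂P_{Go} = 300 − 6P_{Go} + 2P_{Hop} = 0 ⇒ P_{Go} = 50 + (1/3)P_{Hop}.
Setting P_{Go} = P_{Hop} in the reaction function: P_{Go} = 50 + (1/3)P_{Go}, so P_{Go} = 50 / (2/3) = 75.
q_{Go} = 258 − 3·75 + 2·75 = 183.
Profit = (75 − 14)·183 = 11163.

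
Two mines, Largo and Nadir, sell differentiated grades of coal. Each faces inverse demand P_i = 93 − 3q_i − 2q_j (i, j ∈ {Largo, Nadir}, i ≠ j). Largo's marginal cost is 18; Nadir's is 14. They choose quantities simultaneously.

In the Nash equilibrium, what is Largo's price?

45.375

Mine Largo's profit: π = q_{Largo}(93 − 3q_{Largo} − 2q_{Nadir}) − 18q_{Largo}.
∂π/∂q_{Largo} = 75 − 6q_{Largo} − 2q_{Nadir} = 0 ⇒ q_{Largo} = 12.5 − (1/3)q_{Nadir}.
Similarly q_{Nadir} = 79/6 − (1/3)q_{Largo}.
Solving the two reaction functions simultaneously: (1 − (−1/3)(−1/3))q_{Largo} = 12.5 − (1/3)·(79/6), so (8/9)q_{Largo} = 73/9 and q_{Largo} = 9.125.
Then q_{Nadir} = 79/6 − (1/3)·9.125 = 10.125.
P_{Largo} = 93 − 3·9.125 − 2·10.125 = 45.375.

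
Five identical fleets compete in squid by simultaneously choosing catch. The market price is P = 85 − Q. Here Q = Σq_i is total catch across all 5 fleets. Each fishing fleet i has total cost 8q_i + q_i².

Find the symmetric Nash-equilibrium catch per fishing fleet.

9.625

A representative fishing fleet's profit is π_i = q_i(85 − Q) − 8q_i − q_i², with Q = q_i + Σ_{j≠i} q_j.
First-order condition: 77 − 4q_i − Σ_{j≠i} q_j = 0.
Imposing symmetry (q_j = q for all j) turns Σ_{j≠i} q_j into 4q, so 77 = 8q and q = 9.625.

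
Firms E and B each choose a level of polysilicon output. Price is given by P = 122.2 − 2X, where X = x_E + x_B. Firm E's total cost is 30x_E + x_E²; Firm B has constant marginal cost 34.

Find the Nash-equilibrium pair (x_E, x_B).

9.62, 17.24

Firm E's profit: π = x_E(122.2 − 2(x_E + x_B)) − 30x_E − x_E².
∂π/∂x_E = 92.2 − 6x_E − 2x_B = 0, so x_E = 461/30 − (1/3)x_B.
For B: ∂π/∂x_B = 88.2 − 4x_B − 2x_E = 0 ⇒ x_B = 22.05 − 0.5x_E.
Plugging x_B into E's best response: x_E = 461/30 − (1/3)(22.05 − 0.5x_E) ⇒ (5/6)x_E = 481/60, so x_E = 9.62.
Then x_B = 22.05 − 0.5·9.62 = 17.24.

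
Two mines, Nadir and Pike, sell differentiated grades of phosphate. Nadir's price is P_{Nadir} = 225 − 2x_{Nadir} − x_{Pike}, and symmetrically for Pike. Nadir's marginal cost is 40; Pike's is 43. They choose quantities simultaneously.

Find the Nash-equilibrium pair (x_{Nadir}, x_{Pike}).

Mine Nadir's profit: π = x_{Nadir}(225 − 2x_{Nadir} − x_{Pike}) − 40x_{Nadir}.
∂π/∂x_{Nadir} = 185 − 4x_{Nadir} − x_{Pike} = 0 ⇒ x_{Nadir} = 46.25 − 0.25x_{Pike}.
Similarly x_{Pike} = 45.5 − 0.25x_{Nadir}.
Substituting the second reaction function into the first: x_{Nadir} = 46.25 − 0.25(45.5 − 0.25x_{Nadir}), which gives 0.9375x_{Nadir} = 34.875 ⇒ x_{Nadir} = 37.2.
Then x_{Pike} = 45.5 − 0.25·37.2 = 36.2.

37.2, 36.2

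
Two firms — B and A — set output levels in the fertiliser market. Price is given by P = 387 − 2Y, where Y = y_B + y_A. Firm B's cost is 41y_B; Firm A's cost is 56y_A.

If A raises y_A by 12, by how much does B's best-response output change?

Firm B's profit: π = y_B(387 − 2(y_B + y_A)) − 41y_B.
∂π/∂y_B = 346 − 4y_B − 2y_A = 0, so y_B = 86.5 − 0.5y_A.
The reaction-function slope is −0.5, so a 12-unit rise in y_A moves y_B by −0.5 × 12 = −6. B's best response falls — the actions are strategic substitutes.

-6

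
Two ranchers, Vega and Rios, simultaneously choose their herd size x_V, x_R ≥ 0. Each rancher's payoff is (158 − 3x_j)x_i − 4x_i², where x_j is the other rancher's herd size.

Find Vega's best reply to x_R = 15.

14.125

Vega's payoff is (158 − 3x_R)x_V − 4x_V².
∂π/∂x_V = 158 − 3x_R − 8x_V = 0, so x_V = 19.75 − 0.375x_R.
At x_R = 15: x_V = 19.75 − 0.375·15 = 14.125.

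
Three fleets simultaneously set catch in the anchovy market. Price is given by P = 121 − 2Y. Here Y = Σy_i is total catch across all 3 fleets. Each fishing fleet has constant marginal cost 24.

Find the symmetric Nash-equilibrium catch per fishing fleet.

A representative fishing fleet's profit is π_i = y_i(121 − 2Y) − 24y_i, with Y = y_i + Σ_{j≠i} y_j.
First-order condition: 97 − 4y_i − 2Σ_{j≠i} y_j = 0.
In a symmetric equilibrium every fishing fleet chooses the same y, so Σ_{j≠i} y_j = 2y. The condition becomes 97 − 8y = 0, giving y = 97/8 = 12.125.

12.125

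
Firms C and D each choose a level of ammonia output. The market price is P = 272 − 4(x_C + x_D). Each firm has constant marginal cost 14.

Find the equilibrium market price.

100

Firm C's profit: π = x_C(272 − 4(x_C + x_D)) − 14x_C.
∂π/∂x_C = 258 − 8x_C − 4x_D = 0, so x_C = 32.25 − 0.5x_D.
The game is symmetric, so in equilibrium x_D = x_C: the reaction function gives 1.5x_C = 32.25, hence x_C = 21.5.
Equilibrium price: P = 272 − 4·43 = 100.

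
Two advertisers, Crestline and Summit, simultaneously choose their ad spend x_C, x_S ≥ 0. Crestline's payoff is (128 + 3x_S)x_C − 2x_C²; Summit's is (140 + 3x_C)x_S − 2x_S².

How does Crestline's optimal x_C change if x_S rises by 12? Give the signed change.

9

Expanding Crestline's payoff: 128x_C + 3x_Sx_C − 2x_C².
∂π/∂x_C = 128 + 3x_S − 4x_C = 0, so x_C = 32 + 0.75x_S.
The reaction-function slope is 0.75, so a 12-unit rise in x_S moves x_C by 0.75 × 12 = 9. Crestline's best response rises — the actions are strategic complements.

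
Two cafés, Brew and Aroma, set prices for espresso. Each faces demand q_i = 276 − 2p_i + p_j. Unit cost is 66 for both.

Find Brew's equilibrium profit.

9800

Brew's profit: π = (p_{Brew} − 66)(276 − 2p_{Brew} + p_{Aroma}).
∂π/∂p_{Brew} = 408 − 4p_{Brew} + p_{Aroma} = 0 ⇒ p_{Brew} = 102 + 0.25p_{Aroma}.
By symmetry p_{Aroma} = p_{Brew}; substituting into the reaction function, 0.75p_{Brew} = 102 and p_{Brew} = 136.
q_{Brew} = 276 − 2·136 + 136 = 140.
Profit = (136 − 66)·140 = 9800.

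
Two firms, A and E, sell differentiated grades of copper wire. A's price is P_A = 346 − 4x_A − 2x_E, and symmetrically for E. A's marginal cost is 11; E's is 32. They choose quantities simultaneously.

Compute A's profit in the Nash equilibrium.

Firm A's profit: π = x_A(346 − 4x_A − 2x_E) − 11x_A.
∂π/∂x_A = 335 − 8x_A − 2x_E = 0 ⇒ x_A = 41.875 − 0.25x_E.
Similarly x_E = 39.25 − 0.25x_A.
Plugging x_E into A's best response: x_A = 41.875 − 0.25(39.25 − 0.25x_A) ⇒ 0.9375x_A = 32.0625, so x_A = 34.2.
Then x_E = 39.25 − 0.25·34.2 = 30.7.
P_A = 346 − 4·34.2 − 2·30.7 = 147.8.
Profit = (147.8 − 11)·34.2 = 4678.56.

4678.56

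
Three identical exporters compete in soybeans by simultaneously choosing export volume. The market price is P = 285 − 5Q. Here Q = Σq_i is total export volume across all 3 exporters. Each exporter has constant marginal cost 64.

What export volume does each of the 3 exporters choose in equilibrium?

A representative exporter's profit is π_i = q_i(285 − 5Q) − 64q_i, with Q = q_i + Σ_{j≠i} q_j.
First-order condition: 221 − 10q_i − 5Σ_{j≠i} q_j = 0.
In a symmetric equilibrium every exporter chooses the same q, so Σ_{j≠i} q_j = 2q. The condition becomes 221 − 20q = 0, giving q = 221/20 = 11.05.

11.05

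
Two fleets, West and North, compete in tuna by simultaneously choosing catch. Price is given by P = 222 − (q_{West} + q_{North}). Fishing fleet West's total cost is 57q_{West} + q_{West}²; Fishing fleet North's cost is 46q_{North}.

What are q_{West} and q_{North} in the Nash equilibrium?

Fishing fleet West's profit: π = q_{West}(222 − (q_{West} + q_{North})) − 57q_{West} − q_{West}².
∂π/∂q_{West} = 165 − 4q_{West} − q_{North} = 0, so q_{West} = 41.25 − 0.25q_{North}.
For North: ∂π/∂q_{North} = 176 − 2q_{North} − q_{West} = 0 ⇒ q_{North} = 88 − 0.5q_{West}.
Solving the two reaction functions simultaneously: (1 − (−0.25)(−0.5))q_{West} = 41.25 − 0.25·88, so 0.875q_{West} = 19.25 and q_{West} = 22.
Then q_{North} = 88 − 0.5·22 = 77.

22, 77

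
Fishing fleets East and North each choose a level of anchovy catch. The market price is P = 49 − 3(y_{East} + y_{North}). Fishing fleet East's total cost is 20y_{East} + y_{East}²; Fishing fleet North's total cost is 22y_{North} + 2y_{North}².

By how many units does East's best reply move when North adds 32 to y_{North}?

-12

Fishing fleet East's profit: π = y_{East}(49 − 3(y_{East} + y_{North})) − 20y_{East} − y_{East}².
∂π/∂y_{East} = 29 − 8y_{East} − 3y_{North} = 0, so y_{East} = 3.625 − 0.375y_{North}.
The reaction-function slope is −0.375, so a 32-unit rise in y_{North} moves y_{East} by −0.375 × 32 = −12. East's best response falls — the actions are strategic substitutes.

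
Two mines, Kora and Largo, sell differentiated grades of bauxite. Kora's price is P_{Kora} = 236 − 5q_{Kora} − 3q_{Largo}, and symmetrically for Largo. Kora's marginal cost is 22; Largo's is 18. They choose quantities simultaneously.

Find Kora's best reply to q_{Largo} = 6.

19.6

Mine Kora's profit: π = q_{Kora}(236 − 5q_{Kora} − 3q_{Largo}) − 22q_{Kora}.
∂π/∂q_{Kora} = 214 − 10q_{Kora} − 3q_{Largo} = 0 ⇒ q_{Kora} = 21.4 − 0.3q_{Largo}.
At q_{Largo} = 6: q_{Kora} = 21.4 − 0.3·6 = 19.6.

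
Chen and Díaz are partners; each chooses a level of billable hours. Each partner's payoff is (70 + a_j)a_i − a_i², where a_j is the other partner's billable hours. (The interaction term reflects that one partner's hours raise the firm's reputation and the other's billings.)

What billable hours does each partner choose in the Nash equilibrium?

70

Chen's payoff is (70 + a_D)a_C − a_C².
∂π/∂a_C = 70 + a_D − 2a_C = 0, so a_C = 35 + 0.5a_D.
Setting a_C = a_D in the reaction function: a_C = 35 + 0.5a_C, so a_C = 35 / 0.5 = 70.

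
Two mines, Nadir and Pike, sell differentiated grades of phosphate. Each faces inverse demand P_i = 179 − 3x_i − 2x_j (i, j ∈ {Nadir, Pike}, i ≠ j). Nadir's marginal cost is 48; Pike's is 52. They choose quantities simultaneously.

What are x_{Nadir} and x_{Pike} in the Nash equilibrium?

Mine Nadir's profit: π = x_{Nadir}(179 − 3x_{Nadir} − 2x_{Pike}) − 48x_{Nadir}.
∂π/∂x_{Nadir} = 131 − 6x_{Nadir} − 2x_{Pike} = 0 ⇒ x_{Nadir} = 131/6 − (1/3)x_{Pike}.
Similarly x_{Pike} = 127/6 − (1/3)x_{Nadir}.
Substituting the second reaction function into the first: x_{Nadir} = 131/6 − (1/3)(127/6 − (1/3)x_{Nadir}), which gives (8/9)x_{Nadir} = 133/9 ⇒ x_{Nadir} = 16.625.
Then x_{Pike} = 127/6 − (1/3)·16.625 = 15.625.

16.625, 15.625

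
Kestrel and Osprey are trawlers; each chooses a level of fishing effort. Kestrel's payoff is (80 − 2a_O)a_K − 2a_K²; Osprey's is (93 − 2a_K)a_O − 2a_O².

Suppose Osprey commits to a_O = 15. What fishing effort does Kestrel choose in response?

12.5

Expanding Kestrel's payoff: 80a_K − 2a_Oa_K − 2a_K².
∂π/∂a_K = 80 − 2a_O − 4a_K = 0, so a_K = 20 − 0.5a_O.
At a_O = 15: a_K = 20 − 0.5·15 = 12.5.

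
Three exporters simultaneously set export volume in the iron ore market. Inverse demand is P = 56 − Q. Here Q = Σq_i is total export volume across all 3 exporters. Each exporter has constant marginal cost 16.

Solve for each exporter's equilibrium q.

10

A representative exporter's profit is π_i = q_i(56 − Q) − 16q_i, with Q = q_i + Σ_{j≠i} q_j.
First-order condition: 40 − 2q_i − Σ_{j≠i} q_j = 0.
Imposing symmetry (q_j = q for all j) turns Σ_{j≠i} q_j into 2q, so 40 = 4q and q = 10.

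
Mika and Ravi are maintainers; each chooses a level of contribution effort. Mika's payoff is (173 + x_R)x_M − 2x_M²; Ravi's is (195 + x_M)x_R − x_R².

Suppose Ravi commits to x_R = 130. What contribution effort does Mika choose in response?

75.75

Expanding Mika's payoff: 173x_M + x_Rx_M − 2x_M².
∂π/∂x_M = 173 + x_R − 4x_M = 0, so x_M = 43.25 + 0.25x_R.
At x_R = 130: x_M = 43.25 + 0.25·130 = 75.75.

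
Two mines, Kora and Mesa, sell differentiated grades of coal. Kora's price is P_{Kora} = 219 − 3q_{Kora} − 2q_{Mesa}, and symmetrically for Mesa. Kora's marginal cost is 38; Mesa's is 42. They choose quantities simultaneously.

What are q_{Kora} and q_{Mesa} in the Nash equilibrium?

22.875, 21.875

Mine Kora's profit: π = q_{Kora}(219 − 3q_{Kora} − 2q_{Mesa}) − 38q_{Kora}.
∂π/∂q_{Kora} = 181 − 6q_{Kora} − 2q_{Mesa} = 0 ⇒ q_{Kora} = 181/6 − (1/3)q_{Mesa}.
Similarly q_{Mesa} = 29.5 − (1/3)q_{Kora}.
Solving the two reaction functions simultaneously: (1 − (−1/3)(−1/3))q_{Kora} = 181/6 − (1/3)·29.5, so (8/9)q_{Kora} = 61/3 and q_{Kora} = 22.875.
Then q_{Mesa} = 29.5 − (1/3)·22.875 = 21.875.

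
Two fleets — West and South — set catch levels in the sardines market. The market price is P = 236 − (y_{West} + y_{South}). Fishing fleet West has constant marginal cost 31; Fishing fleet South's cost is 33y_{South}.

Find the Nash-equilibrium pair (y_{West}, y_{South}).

69, 67

Fishing fleet West's profit: π = y_{West}(236 − (y_{West} + y_{South})) − 31y_{West}.
∂π/∂y_{West} = 205 − 2y_{West} − y_{South} = 0, so y_{West} = 102.5 − 0.5y_{South}.
By the same steps for South: y_{South} = 101.5 − 0.5y_{West}.
Substituting the second reaction function into the first: y_{West} = 102.5 − 0.5(101.5 − 0.5y_{West}), which gives 0.75y_{West} = 51.75 ⇒ y_{West} = 69.
Then y_{South} = 101.5 − 0.5·69 = 67.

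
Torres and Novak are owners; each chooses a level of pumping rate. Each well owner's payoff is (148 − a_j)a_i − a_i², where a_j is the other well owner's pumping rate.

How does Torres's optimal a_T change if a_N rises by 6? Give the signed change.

Torres's payoff is (148 − a_N)a_T − a_T².
∂π/∂a_T = 148 − a_N − 2a_T = 0, so a_T = 74 − 0.5a_N.
The reaction-function slope is −0.5, so a 6-unit rise in a_N moves a_T by −0.5 × 6 = −3. Torres's best response falls — the actions are strategic substitutes.

-3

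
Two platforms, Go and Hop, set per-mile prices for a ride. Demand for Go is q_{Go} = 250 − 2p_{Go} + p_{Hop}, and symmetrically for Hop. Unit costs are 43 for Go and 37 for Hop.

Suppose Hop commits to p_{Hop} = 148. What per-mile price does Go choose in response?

121

Go's profit: π = (p_{Go} − 43)(250 − 2p_{Go} + p_{Hop}).
∂π/∂p_{Go} = 336 − 4p_{Go} + p_{Hop} = 0 ⇒ p_{Go} = 84 + 0.25p_{Hop}.
At p_{Hop} = 148: p_{Go} = 84 + 0.25·148 = 121.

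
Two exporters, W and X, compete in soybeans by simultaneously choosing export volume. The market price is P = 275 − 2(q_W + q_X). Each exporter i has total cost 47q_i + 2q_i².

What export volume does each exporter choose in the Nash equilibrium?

Exporter W's profit: π = q_W(275 − 2(q_W + q_X)) − 47q_W − 2q_W².
∂π/∂q_W = 228 − 8q_W − 2q_X = 0, so q_W = 28.5 − 0.25q_X.
The game is symmetric, so in equilibrium q_X = q_W: the reaction function gives 1.25q_W = 28.5, hence q_W = 22.8.

22.8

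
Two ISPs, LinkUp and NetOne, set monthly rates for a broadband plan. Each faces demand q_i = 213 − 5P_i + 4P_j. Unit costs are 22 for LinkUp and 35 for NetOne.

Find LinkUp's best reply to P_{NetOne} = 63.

LinkUp's profit: π = (P_{LinkUp} − 22)(213 − 5P_{LinkUp} + 4P_{NetOne}).
∂π/∂P_{LinkUp} = 323 − 10P_{LinkUp} + 4P_{NetOne} = 0 ⇒ P_{LinkUp} = 32.3 + 0.4P_{NetOne}.
At P_{NetOne} = 63: P_{LinkUp} = 32.3 + 0.4·63 = 57.5.

57.5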